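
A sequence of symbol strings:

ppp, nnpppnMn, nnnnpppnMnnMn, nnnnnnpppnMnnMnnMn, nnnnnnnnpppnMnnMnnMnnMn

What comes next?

s(k+1) = nn·s(k)·nMn, so each term gains nn as a prefix and nMn as a suffix.
One more step from nnnnnnnnpppnMnnMnnMnnMn gives the answer.

nnnnnnnnnnpppnMnnMnnMnnMnnMn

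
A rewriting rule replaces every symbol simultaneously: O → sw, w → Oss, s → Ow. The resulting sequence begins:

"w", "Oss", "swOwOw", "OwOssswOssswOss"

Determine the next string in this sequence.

swOssswOwOwOwOssswOwOwOwOssswOwOw

Replace each of the 15 characters of OwOssswOssswOss in place — sw Oss sw Ow Ow Ow Oss sw Ow Ow Ow Oss sw Ow Ow — and concatenate.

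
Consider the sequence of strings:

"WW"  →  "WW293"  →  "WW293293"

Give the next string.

Every step adds 293 to the end: s(k+1) = s(k)·293.
So the next term is WW293293·293.

WW293293293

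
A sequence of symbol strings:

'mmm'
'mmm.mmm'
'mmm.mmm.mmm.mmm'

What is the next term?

Each string is two copies of the previous one joined by '.'.
Doubling mmm.mmm.mmm.mmm with '.' between the halves:

mmm.mmm.mmm.mmm.mmm.mmm.mmm.mmm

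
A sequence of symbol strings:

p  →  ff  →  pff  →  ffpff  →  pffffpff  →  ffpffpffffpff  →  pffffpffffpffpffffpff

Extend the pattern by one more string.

ffpffpffffpffpffffpffffpffpffffpff

From term 3 onward, concatenate the second-to-last term with the last: p·ff = pff, ff·pff = ffpff, …
So term 8 is ffpffpffffpff·pffffpffffpffpffffpff.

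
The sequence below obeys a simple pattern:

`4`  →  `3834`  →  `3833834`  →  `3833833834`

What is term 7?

3833833833833833834

The strings grow by a fixed prefix 383 each time.
From 3833833834, 3 further steps: 3833833834 → 3833833833834 → 3833833833833834 → (answer).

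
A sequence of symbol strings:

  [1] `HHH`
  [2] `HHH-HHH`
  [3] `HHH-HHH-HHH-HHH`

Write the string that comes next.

HHH-HHH-HHH-HHH-HHH-HHH-HHH-HHH

s(k+1) = s(k)·-·s(k) — each term doubles the last with '-' between the halves.
One more doubling of HHH-HHH-HHH-HHH gives the answer.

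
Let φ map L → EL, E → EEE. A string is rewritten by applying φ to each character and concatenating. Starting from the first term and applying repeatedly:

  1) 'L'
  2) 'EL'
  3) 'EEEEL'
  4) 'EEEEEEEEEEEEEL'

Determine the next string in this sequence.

Applying the rule to each of the 14 symbols of EEEEEEEEEEEEEL gives the pieces EEE EEE EEE EEE EEE EEE EEE EEE EEE EEE EEE EEE EEE EL, which concatenate to the answer.

EEEEEEEEEEEEEEEEEEEEEEEEEEEEEEEEEEEEEEEEL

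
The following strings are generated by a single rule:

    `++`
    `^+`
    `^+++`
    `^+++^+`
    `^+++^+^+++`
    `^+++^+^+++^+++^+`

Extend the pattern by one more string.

^+++^+^+++^+++^+^+++^+^+++

Each term (from the third on) is the previous term followed by the one before it: term 3 = ^+·++ = ^+++.
Continuing: ^+++^+^+++^+++^+ · ^+++^+^+++ gives term 7.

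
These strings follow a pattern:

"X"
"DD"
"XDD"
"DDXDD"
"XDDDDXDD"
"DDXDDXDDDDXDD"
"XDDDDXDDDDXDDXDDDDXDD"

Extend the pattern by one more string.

DDXDDXDDDDXDDXDDDDXDDDDXDDXDDDDXDD

From term 3 onward, concatenate the second-to-last term with the last: X·DD = XDD, DD·XDD = DDXDD, …
The next term joins DDXDDXDDDDXDD and XDDDDXDDDDXDDXDDDDXDD.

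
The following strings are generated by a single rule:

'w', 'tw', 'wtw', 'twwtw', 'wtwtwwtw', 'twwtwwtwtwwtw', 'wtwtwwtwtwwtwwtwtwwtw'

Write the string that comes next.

twwtwwtwtwwtwwtwtwwtwtwwtwwtwtwwtw

From term 3 onward, concatenate the second-to-last term with the last: w·tw = wtw, tw·wtw = twwtw, …
So term 8 is twwtwwtwtwwtw·wtwtwwtwtwwtwwtwtwwtw.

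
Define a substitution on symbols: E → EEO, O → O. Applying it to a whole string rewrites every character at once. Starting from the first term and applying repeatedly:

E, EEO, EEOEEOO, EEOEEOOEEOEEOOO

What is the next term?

EEOEEOOEEOEEOOOEEOEEOOEEOEEOOOO

Applying the rule to each of the 15 symbols of EEOEEOOEEOEEOOO gives the pieces EEO EEO O EEO EEO O O EEO EEO O EEO EEO O O O, which concatenate to the answer.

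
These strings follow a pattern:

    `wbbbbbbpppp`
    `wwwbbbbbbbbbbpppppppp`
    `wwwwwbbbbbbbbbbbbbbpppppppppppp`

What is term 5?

Each string has the form w^{2n-1} b^{4n+2} p^{4n} (n = 1, 2, …).
For term 5, n = 5, so the run lengths are 9, 22, 20.

wwwwwwwwwbbbbbbbbbbbbbbbbbbbbbbpppppppppppppppppppp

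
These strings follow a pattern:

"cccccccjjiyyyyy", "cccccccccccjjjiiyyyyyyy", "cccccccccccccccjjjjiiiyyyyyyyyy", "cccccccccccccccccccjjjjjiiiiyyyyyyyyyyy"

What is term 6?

cccccccccccccccccccccccccccjjjjjjjiiiiiiyyyyyyyyyyyyyyy

Reading off run lengths: c runs 7, 11, 15, 19; j runs 2, 3, 4, 5; i runs 1, 2, 3, 4; y runs 5, 7, 9, 11 — each is linear in n (n = 1, 2, …).
Setting n = 6 gives 27, 7, 6, 15 characters in each block.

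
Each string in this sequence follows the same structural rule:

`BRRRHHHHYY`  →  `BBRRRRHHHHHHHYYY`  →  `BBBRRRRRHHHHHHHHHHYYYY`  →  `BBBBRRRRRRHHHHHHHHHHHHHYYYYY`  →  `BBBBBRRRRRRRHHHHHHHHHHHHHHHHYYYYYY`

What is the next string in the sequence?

BBBBBBRRRRRRRRHHHHHHHHHHHHHHHHHHHYYYYYYY

The n-th term is n B's then n+2 R's then 3n+1 H's then n+1 Y's (n = 1, 2, …).
At n = 6 the blocks have lengths 6, 8, 19, 7.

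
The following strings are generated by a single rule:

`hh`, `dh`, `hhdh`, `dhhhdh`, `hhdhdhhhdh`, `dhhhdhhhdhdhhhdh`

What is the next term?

This is a Fibonacci-style word recurrence s(k) = s(k−2)·s(k−1): e.g. hh·dh = hhdh.
The next term joins hhdhdhhhdh and dhhhdhhhdhdhhhdh.

hhdhdhhhdhdhhhdhhhdhdhhhdh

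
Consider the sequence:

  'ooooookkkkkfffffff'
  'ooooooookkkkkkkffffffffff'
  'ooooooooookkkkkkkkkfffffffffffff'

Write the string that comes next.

Reading off run lengths: o runs 6, 8, 10; k runs 5, 7, 9; f runs 7, 10, 13 — each is linear in n, where the shown terms are n = 3, 4, 5.
Setting n = 6 gives 12, 11, 16 characters in each block.

ooooooooooookkkkkkkkkkkffffffffffffffff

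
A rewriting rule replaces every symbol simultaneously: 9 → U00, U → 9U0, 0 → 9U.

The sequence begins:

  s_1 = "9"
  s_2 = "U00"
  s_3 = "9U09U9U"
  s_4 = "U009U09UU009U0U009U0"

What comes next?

Rewriting the 20 symbols of U009U09UU009U0U009U0 one by one yields 9U0 9U 9U U00 9U0 9U U00 9U0 9U0 9U 9U U00 9U0 9U 9U0 9U 9U U00 9U0 9U; concatenated:

9U09U9UU009U09UU009U09U09U9UU009U09U9U09U9UU009U09U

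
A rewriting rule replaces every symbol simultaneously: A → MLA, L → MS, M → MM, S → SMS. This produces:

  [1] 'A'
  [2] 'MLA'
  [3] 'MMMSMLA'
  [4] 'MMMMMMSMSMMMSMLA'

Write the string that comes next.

Replace each of the 16 characters of MMMMMMSMSMMMSMLA in place — MM MM MM MM MM MM SMS MM SMS MM MM MM SMS MM MS MLA — and concatenate.

MMMMMMMMMMMMSMSMMSMSMMMMMMSMSMMMSMLA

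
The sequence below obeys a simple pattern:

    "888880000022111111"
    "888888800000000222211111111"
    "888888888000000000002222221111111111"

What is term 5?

The n-th term is 2n+1 8's then 3n-1 0's then 2n-2 2's then 2n+2 1's, where the shown terms are n = 2, 3, 4.
For term 5, n = 6, so the run lengths are 13, 17, 10, 14.

888888888888800000000000000000222222222211111111111111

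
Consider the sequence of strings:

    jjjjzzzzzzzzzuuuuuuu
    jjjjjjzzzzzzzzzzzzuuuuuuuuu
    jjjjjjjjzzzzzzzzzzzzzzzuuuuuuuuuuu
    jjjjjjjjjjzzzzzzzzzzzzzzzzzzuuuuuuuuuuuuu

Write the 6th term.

Reading off run lengths: j runs 4, 6, 8, 10; z runs 9, 12, 15, 18; u runs 7, 9, 11, 13 — each is linear in n, where the shown terms are n = 2, 3, 4, 5.
Setting n = 7 gives 14, 24, 17 characters in each block.

jjjjjjjjjjjjjjzzzzzzzzzzzzzzzzzzzzzzzzuuuuuuuuuuuuuuuuu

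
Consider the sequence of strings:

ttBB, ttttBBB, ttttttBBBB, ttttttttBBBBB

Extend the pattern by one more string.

The n-th term is 2n t's then n+1 B's (n = 1, 2, …).
Setting n = 5 gives 10, 6 characters in each block.

ttttttttttBBBBBB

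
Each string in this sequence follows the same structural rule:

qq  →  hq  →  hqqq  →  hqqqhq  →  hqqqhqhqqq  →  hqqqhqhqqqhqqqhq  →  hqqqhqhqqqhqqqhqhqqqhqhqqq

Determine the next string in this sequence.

hqqqhqhqqqhqqqhqhqqqhqhqqqhqqqhqhqqqhqqqhq

Each term (from the third on) is the previous term followed by the one before it: term 3 = hq·qq = hqqq.
Continuing: hqqqhqhqqqhqqqhqhqqqhqhqqq · hqqqhqhqqqhqqqhq gives term 8.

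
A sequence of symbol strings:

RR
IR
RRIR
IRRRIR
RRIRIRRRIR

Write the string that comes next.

IRRRIRRRIRIRRRIR

This is a Fibonacci-style word recurrence s(k) = s(k−2)·s(k−1): e.g. RR·IR = RRIR.
The next term joins IRRRIR and RRIRIRRRIR.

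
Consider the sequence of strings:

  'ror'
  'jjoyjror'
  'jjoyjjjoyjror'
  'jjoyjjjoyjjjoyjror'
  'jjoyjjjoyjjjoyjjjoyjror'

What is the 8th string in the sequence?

jjoyjjjoyjjjoyjjjoyjjjoyjjjoyjjjoyjror

The strings grow by a fixed prefix jjoyj each time.
From jjoyjjjoyjjjoyjjjoyjror, 3 further steps: jjoyjjjoyjjjoyjjjoyjror → jjoyjjjoyjjjoyjjjoyjjjoyjror → jjoyjjjoyjjjoyjjjoyjjjoyjjjoyjror → (answer).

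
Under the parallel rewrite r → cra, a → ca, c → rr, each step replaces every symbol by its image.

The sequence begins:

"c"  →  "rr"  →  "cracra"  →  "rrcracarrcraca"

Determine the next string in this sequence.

Rewriting the 14 symbols of rrcracarrcraca one by one yields cra cra rr cra ca rr ca cra cra rr cra ca rr ca; concatenated:

cracrarrcracarrcacracrarrcracarrca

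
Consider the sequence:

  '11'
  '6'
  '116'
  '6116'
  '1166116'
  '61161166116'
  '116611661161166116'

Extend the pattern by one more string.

Each term (from the third on) is the two preceding terms concatenated in order: term 3 = 11·6 = 116.
The next term joins 61161166116 and 116611661161166116.

61161166116116611661161166116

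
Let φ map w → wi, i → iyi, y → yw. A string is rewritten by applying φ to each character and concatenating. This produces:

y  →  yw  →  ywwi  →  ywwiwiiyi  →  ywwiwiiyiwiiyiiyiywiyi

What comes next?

ywwiwiiyiwiiyiiyiywiyiwiiyiiyiywiyiiyiywiyiywwiiyiywiyi

φ(ywwiwiiyiwiiyiiyiywiyi) expands symbol-by-symbol to yw wi wi iyi wi iyi iyi yw iyi wi iyi iyi yw iyi iyi yw iyi yw wi iyi yw iyi; joining the 22 pieces gives the next term.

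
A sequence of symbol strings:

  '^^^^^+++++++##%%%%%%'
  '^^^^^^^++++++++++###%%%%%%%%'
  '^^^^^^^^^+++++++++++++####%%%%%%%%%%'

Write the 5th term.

The n-th term is 2n-1 ^'s then 3n-2 +'s then n-1 #'s then 2n %'s, where the shown terms are n = 3, 4, 5.
For term 5, n = 7, so the run lengths are 13, 19, 6, 14.

^^^^^^^^^^^^^+++++++++++++++++++######%%%%%%%%%%%%%%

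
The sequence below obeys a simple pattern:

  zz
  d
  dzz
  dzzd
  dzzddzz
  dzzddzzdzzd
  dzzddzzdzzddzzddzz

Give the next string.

This is a Fibonacci-style word recurrence s(k) = s(k−1)·s(k−2): e.g. d·zz = dzz.
The next term joins dzzddzzdzzddzzddzz and dzzddzzdzzd.

dzzddzzdzzddzzddzzdzzddzzdzzd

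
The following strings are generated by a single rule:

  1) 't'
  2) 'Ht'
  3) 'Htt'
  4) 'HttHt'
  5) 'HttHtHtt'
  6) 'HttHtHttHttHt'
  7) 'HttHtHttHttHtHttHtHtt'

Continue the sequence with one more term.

HttHtHttHttHtHttHtHttHttHtHttHttHt

From term 3 onward, concatenate the last term with the second-to-last: Ht·t = Htt, Htt·Ht = HttHt, …
So term 8 is HttHtHttHttHtHttHtHtt·HttHtHttHttHt.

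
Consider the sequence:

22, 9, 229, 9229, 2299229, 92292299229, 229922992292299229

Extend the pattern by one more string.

This is a Fibonacci-style word recurrence s(k) = s(k−2)·s(k−1): e.g. 22·9 = 229.
The next term joins 92292299229 and 229922992292299229.

92292299229229922992292299229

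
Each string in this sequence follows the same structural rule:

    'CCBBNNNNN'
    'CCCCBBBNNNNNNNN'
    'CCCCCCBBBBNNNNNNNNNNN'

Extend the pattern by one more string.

Each string has the form C^{2n} B^{n+1} N^{3n+2} (n = 1, 2, …).
At n = 4 the blocks have lengths 8, 5, 14.

CCCCCCCCBBBBBNNNNNNNNNNNNNN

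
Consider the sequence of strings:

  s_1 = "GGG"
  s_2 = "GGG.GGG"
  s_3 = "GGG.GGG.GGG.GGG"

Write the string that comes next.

GGG.GGG.GGG.GGG.GGG.GGG.GGG.GGG

s(k+1) = s(k)·.·s(k) — each term doubles the last with '.' between the halves.
One more doubling of GGG.GGG.GGG.GGG gives the answer.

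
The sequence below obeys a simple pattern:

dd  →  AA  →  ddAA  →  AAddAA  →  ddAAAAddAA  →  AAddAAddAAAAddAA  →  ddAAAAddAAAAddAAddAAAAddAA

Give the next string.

From term 3 onward, concatenate the second-to-last term with the last: dd·AA = ddAA, AA·ddAA = AAddAA, …
So term 8 is AAddAAddAAAAddAA·ddAAAAddAAAAddAAddAAAAddAA.

AAddAAddAAAAddAAddAAAAddAAAAddAAddAAAAddAA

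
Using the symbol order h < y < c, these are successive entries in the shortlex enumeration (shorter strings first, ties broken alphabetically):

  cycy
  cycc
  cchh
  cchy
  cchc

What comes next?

ccyh

Treat cchc as a base-3 numeral over the given alphabet and add one, carrying through any trailing c's.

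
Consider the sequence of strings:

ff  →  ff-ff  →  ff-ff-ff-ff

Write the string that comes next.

Every step duplicates the string with '-' between the halves.
One more doubling of ff-ff-ff-ff gives the answer.

ff-ff-ff-ff-ff-ff-ff-ff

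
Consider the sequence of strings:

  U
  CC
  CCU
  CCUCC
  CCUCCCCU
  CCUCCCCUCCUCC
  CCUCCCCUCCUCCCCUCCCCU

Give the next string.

Each term (from the third on) is the previous term followed by the one before it: term 3 = CC·U = CCU.
The next term joins CCUCCCCUCCUCCCCUCCCCU and CCUCCCCUCCUCC.

CCUCCCCUCCUCCCCUCCCCUCCUCCCCUCCUCC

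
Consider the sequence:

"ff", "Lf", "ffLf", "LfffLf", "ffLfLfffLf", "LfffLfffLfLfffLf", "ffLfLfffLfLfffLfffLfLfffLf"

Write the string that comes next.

This is a Fibonacci-style word recurrence s(k) = s(k−2)·s(k−1): e.g. ff·Lf = ffLf.
The next term joins LfffLfffLfLfffLf and ffLfLfffLfLfffLfffLfLfffLf.

LfffLfffLfLfffLfffLfLfffLfLfffLfffLfLfffLf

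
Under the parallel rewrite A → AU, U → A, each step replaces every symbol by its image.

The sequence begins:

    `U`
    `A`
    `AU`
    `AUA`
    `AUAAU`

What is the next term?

Expanding AUAAU: A→AU, U→A, A→AU, A→AU, U→A. Concatenated: AU A AU AU A.

AUAAUAUA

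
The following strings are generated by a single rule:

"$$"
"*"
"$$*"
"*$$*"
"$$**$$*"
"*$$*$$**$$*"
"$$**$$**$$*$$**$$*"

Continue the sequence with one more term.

*$$*$$**$$*$$**$$**$$*$$**$$*

From term 3 onward, concatenate the second-to-last term with the last: $$·* = $$*, *·$$* = *$$*, …
So term 8 is *$$*$$**$$*·$$**$$**$$*$$**$$*.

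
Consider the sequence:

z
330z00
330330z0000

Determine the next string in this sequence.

330330330z000000

Every step adds 330 to the front and 00 to the end of the previous string.
So the next term is 330·330330z0000·00.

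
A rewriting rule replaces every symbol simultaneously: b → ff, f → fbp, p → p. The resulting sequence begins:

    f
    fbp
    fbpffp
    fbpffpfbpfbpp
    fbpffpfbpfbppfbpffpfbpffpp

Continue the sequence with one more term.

fbpffpfbpfbppfbpffpfbpffppfbpffpfbpfbppfbpffpfbpfbppp

Applying the rule to each of the 26 symbols of fbpffpfbpfbppfbpffpfbpffpp gives the pieces fbp ff p fbp fbp p fbp ff p fbp ff p p fbp ff p fbp fbp p fbp ff p fbp fbp p p, which concatenate to the answer.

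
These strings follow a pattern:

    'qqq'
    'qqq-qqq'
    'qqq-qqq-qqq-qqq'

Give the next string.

s(k+1) = s(k)·-·s(k) — each term doubles the last with '-' between the halves.
Doubling qqq-qqq-qqq-qqq with '-' between the halves:

qqq-qqq-qqq-qqq-qqq-qqq-qqq-qqq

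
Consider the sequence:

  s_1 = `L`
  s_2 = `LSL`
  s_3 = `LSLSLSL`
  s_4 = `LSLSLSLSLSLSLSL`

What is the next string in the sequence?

s(k+1) = s(k)·S·s(k) — each term doubles the last with 'S' between the halves.
Doubling LSLSLSLSLSLSLSL with 'S' between the halves:

LSLSLSLSLSLSLSLSLSLSLSLSLSLSLSL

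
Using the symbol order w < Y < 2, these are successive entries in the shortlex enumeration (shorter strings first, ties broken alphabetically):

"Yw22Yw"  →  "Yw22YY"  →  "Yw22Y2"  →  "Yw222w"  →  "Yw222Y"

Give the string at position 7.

Continuing the enumeration 2 steps past Yw222Y: Yw222Y → Yw2222 → (answer).

YYwwww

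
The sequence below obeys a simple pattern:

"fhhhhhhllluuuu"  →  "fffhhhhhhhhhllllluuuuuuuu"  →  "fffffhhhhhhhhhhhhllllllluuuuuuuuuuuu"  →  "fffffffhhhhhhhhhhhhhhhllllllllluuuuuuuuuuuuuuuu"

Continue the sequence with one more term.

Term n consists of 2n-1 f's, followed by 3n+3 h's, followed by 2n+1 l's, followed by 4n u's (n = 1, 2, …).
For the next term, n = 5, so the run lengths are 9, 18, 11, 20.

fffffffffhhhhhhhhhhhhhhhhhhllllllllllluuuuuuuuuuuuuuuuuuuu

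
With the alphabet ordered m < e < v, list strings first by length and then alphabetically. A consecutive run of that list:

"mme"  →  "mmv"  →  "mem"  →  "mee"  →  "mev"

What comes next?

mvm

The successor of mev increments the rightmost position that isn't already v and resets every position after it to m.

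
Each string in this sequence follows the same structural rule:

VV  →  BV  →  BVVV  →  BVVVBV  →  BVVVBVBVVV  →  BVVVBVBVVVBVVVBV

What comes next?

From term 3 onward, concatenate the last term with the second-to-last: BV·VV = BVVV, BVVV·BV = BVVVBV, …
The next term joins BVVVBVBVVVBVVVBV and BVVVBVBVVV.

BVVVBVBVVVBVVVBVBVVVBVBVVV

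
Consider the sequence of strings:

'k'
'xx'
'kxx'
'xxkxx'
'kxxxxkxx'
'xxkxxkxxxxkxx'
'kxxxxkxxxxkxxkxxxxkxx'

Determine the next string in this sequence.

xxkxxkxxxxkxxkxxxxkxxxxkxxkxxxxkxx

From term 3 onward, concatenate the second-to-last term with the last: k·xx = kxx, xx·kxx = xxkxx, …
Continuing: xxkxxkxxxxkxx · kxxxxkxxxxkxxkxxxxkxx gives term 8.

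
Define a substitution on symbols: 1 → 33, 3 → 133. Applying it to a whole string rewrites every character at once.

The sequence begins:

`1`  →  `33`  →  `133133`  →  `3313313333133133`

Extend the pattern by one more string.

Applying the rule to each of the 16 symbols of 3313313333133133 gives the pieces 133 133 33 133 133 33 133 133 133 133 33 133 133 33 133 133, which concatenate to the answer.

13313333133133331331331331333313313333133133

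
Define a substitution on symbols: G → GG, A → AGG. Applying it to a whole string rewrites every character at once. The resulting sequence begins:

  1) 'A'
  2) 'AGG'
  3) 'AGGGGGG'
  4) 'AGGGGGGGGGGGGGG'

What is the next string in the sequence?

φ(AGGGGGGGGGGGGGG) expands symbol-by-symbol to AGG GG GG GG GG GG GG GG GG GG GG GG GG GG GG; joining the 15 pieces gives the next term.

AGGGGGGGGGGGGGGGGGGGGGGGGGGGGGG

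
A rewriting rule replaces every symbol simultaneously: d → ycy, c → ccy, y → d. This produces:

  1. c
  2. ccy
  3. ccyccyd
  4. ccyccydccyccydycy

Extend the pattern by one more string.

Applying the rule to each of the 17 symbols of ccyccydccyccydycy gives the pieces ccy ccy d ccy ccy d ycy ccy ccy d ccy ccy d ycy d ccy d, which concatenate to the answer.

ccyccydccyccydycyccyccydccyccydycydccyd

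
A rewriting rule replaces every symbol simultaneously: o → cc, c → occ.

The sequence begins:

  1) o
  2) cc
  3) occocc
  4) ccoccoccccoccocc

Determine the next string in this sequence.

Rewriting the 16 symbols of ccoccoccccoccocc one by one yields occ occ cc occ occ cc occ occ occ occ cc occ occ cc occ occ; concatenated:

occoccccoccoccccoccoccoccoccccoccoccccoccocc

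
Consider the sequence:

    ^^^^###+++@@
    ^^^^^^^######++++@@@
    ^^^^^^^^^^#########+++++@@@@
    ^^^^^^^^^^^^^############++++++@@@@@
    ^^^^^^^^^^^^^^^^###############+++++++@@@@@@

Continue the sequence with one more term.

Reading off run lengths: ^ runs 4, 7, 10, 13, 16; # runs 3, 6, 9, 12, 15; + runs 3, 4, 5, 6, 7; @ runs 2, 3, 4, 5, 6 — each is linear in n (n = 1, 2, …).
Setting n = 6 gives 19, 18, 8, 7 characters in each block.

^^^^^^^^^^^^^^^^^^^##################++++++++@@@@@@@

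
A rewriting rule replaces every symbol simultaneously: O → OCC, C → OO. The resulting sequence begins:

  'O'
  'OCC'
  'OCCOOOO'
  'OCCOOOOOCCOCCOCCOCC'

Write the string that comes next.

OCCOOOOOCCOCCOCCOCCOCCOOOOOCCOOOOOCCOOOOOCCOOOO

Replace each of the 19 characters of OCCOOOOOCCOCCOCCOCC in place — OCC OO OO OCC OCC OCC OCC OCC OO OO OCC OO OO OCC OO OO OCC OO OO — and concatenate.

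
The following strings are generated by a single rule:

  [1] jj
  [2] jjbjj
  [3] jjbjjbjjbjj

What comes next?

jjbjjbjjbjjbjjbjjbjjbjj

s(k+1) = s(k)·b·s(k) — each term doubles the last with 'b' between the halves.
One more doubling of jjbjjbjjbjj gives the answer.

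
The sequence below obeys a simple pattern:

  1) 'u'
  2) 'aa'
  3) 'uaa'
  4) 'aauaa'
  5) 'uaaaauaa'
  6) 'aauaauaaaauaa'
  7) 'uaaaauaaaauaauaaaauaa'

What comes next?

aauaauaaaauaauaaaauaaaauaauaaaauaa

Each term (from the third on) is the two preceding terms concatenated in order: term 3 = u·aa = uaa.
The next term joins aauaauaaaauaa and uaaaauaaaauaauaaaauaa.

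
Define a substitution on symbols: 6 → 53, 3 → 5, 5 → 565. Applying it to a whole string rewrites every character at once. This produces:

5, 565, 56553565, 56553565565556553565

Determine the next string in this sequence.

565535655655565535655655356556556553565565556553565

Applying the rule to each of the 20 symbols of 56553565565556553565 gives the pieces 565 53 565 565 5 565 53 565 565 53 565 565 565 53 565 565 5 565 53 565, which concatenate to the answer.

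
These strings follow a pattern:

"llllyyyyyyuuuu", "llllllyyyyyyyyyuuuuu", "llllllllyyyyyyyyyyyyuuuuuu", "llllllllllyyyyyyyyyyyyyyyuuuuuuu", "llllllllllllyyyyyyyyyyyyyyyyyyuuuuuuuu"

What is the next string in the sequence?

llllllllllllllyyyyyyyyyyyyyyyyyyyyyuuuuuuuuu

Term n consists of 2n l's, followed by 3n y's, followed by n+2 u's, where the shown terms are n = 2, 3, 4, 5, 6.
At n = 7 the blocks have lengths 14, 21, 9.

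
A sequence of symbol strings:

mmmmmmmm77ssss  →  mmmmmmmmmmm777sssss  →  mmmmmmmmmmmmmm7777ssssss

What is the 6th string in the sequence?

Each string has the form m^{3n+2} 7^{n} s^{n+2}, where the shown terms are n = 2, 3, 4.
For term 6, n = 7, so the run lengths are 23, 7, 9.

mmmmmmmmmmmmmmmmmmmmmmm7777777sssssssss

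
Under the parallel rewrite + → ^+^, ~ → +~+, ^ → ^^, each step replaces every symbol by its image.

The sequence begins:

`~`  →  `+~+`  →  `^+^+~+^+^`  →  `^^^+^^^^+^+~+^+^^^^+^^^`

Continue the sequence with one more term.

φ(^^^+^^^^+^+~+^+^^^^+^^^) expands symbol-by-symbol to ^^ ^^ ^^ ^+^ ^^ ^^ ^^ ^^ ^+^ ^^ ^+^ +~+ ^+^ ^^ ^+^ ^^ ^^ ^^ ^^ ^+^ ^^ ^^ ^^; joining the 23 pieces gives the next term.

^^^^^^^+^^^^^^^^^^+^^^^+^+~+^+^^^^+^^^^^^^^^^+^^^^^^^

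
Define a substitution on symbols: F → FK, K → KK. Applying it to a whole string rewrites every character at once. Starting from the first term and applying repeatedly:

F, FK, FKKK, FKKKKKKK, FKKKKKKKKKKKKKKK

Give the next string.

FKKKKKKKKKKKKKKKKKKKKKKKKKKKKKKK

Applying the rule to each of the 16 symbols of FKKKKKKKKKKKKKKK gives the pieces FK KK KK KK KK KK KK KK KK KK KK KK KK KK KK KK, which concatenate to the answer.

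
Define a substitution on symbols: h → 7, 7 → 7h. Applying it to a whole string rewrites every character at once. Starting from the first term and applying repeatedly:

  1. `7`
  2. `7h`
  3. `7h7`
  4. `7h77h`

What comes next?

Expanding 7h77h: 7→7h, h→7, 7→7h, 7→7h, h→7. Concatenated: 7h 7 7h 7h 7.

7h77h7h7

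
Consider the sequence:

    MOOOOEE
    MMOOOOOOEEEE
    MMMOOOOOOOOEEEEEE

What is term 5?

MMMMMOOOOOOOOOOOOEEEEEEEEEE

The n-th term is n M's then 2n+2 O's then 2n E's (n = 1, 2, …).
For term 5, n = 5, so the run lengths are 5, 12, 10.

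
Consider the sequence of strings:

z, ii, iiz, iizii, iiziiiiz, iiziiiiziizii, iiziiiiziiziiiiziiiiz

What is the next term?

iiziiiiziiziiiiziiiiziiziiiiziizii

From term 3 onward, concatenate the last term with the second-to-last: ii·z = iiz, iiz·ii = iizii, …
So term 8 is iiziiiiziiziiiiziiiiz·iiziiiiziizii.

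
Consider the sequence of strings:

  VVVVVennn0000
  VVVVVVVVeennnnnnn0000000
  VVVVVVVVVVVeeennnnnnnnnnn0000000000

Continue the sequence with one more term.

VVVVVVVVVVVVVVeeeennnnnnnnnnnnnnn0000000000000

Term n consists of 3n+2 V's, followed by n e's, followed by 4n-1 n's, followed by 3n+1 0's (n = 1, 2, …).
At n = 4 the blocks have lengths 14, 4, 15, 13.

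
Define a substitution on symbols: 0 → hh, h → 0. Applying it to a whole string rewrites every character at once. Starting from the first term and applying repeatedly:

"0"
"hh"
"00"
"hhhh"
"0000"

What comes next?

hhhhhhhh

Expanding 0000: 0→hh, 0→hh, 0→hh, 0→hh. Concatenated: hh hh hh hh.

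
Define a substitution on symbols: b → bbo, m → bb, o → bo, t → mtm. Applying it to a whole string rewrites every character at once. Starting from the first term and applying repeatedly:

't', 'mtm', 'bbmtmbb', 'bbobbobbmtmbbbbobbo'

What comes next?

bbobbobobbobbobobbobbobbmtmbbbbobbobbobbobobbobbobo

Replace each of the 19 characters of bbobbobbmtmbbbbobbo in place — bbo bbo bo bbo bbo bo bbo bbo bb mtm bb bbo bbo bbo bbo bo bbo bbo bo — and concatenate.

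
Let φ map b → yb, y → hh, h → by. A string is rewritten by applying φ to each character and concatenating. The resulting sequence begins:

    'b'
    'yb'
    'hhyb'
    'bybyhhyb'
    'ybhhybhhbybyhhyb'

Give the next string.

Replace each of the 16 characters of ybhhybhhbybyhhyb in place — hh yb by by hh yb by by yb hh yb hh by by hh yb — and concatenate.

hhybbybyhhybbybyybhhybhhbybyhhyb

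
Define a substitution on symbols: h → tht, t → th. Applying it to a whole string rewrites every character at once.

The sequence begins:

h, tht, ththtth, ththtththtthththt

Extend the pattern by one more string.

ththtththtthththtththtthththtththtththtth

φ(ththtththtthththt) expands symbol-by-symbol to th tht th tht th th tht th tht th th tht th tht th tht th; joining the 17 pieces gives the next term.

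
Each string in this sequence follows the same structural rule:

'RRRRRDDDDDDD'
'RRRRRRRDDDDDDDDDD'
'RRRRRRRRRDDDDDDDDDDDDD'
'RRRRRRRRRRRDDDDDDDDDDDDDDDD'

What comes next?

Reading off run lengths: R runs 5, 7, 9, 11; D runs 7, 10, 13, 16 — each is linear in n, where the shown terms are n = 2, 3, 4, 5.
Setting n = 6 gives 13, 19 characters in each block.

RRRRRRRRRRRRRDDDDDDDDDDDDDDDDDDD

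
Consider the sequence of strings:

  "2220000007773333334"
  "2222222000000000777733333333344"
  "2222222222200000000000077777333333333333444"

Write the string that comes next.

2222222222222220000000000000007777773333333333333334444

The n-th term is 4n-1 2's then 3n+3 0's then n+2 7's then 3n+3 3's then n 4's (n = 1, 2, …).
Setting n = 4 gives 15, 15, 6, 15, 4 characters in each block.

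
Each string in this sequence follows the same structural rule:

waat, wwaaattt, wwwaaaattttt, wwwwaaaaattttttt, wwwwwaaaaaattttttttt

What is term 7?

Reading off run lengths: w runs 1, 2, 3, 4, 5; a runs 2, 3, 4, 5, 6; t runs 1, 3, 5, 7, 9 — each is linear in n (n = 1, 2, …).
Setting n = 7 gives 7, 8, 13 characters in each block.

wwwwwwwaaaaaaaattttttttttttt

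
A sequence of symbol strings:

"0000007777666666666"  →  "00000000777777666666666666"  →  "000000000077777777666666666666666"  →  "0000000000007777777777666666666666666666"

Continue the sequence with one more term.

Term n consists of 2n+2 0's, followed by 2n 7's, followed by 3n+3 6's, where the shown terms are n = 2, 3, 4, 5.
Setting n = 6 gives 14, 12, 21 characters in each block.

00000000000000777777777777666666666666666666666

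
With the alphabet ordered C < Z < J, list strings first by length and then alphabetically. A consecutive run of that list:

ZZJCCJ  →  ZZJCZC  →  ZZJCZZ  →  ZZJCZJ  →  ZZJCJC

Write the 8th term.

Continuing the enumeration 3 steps past ZZJCJC: ZZJCJC → ZZJCJZ → ZZJCJJ → (answer).

ZZJZCC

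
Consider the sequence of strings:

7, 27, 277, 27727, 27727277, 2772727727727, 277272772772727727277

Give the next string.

This is a Fibonacci-style word recurrence s(k) = s(k−1)·s(k−2): e.g. 27·7 = 277.
So term 8 is 277272772772727727277·2772727727727.

2772727727727277272772772727727727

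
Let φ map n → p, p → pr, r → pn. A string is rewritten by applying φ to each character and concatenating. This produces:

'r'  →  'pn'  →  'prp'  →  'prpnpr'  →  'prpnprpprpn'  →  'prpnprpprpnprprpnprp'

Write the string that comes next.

prpnprpprpnprprpnprpprpnprpnprpprpnpr

Applying the rule to each of the 20 symbols of prpnprpprpnprprpnprp gives the pieces pr pn pr p pr pn pr pr pn pr p pr pn pr pn pr p pr pn pr, which concatenate to the answer.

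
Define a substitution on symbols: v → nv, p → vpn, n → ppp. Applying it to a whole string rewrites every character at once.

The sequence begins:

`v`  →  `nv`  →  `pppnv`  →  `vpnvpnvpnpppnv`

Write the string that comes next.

Rewriting the 14 symbols of vpnvpnvpnpppnv one by one yields nv vpn ppp nv vpn ppp nv vpn ppp vpn vpn vpn ppp nv; concatenated:

nvvpnpppnvvpnpppnvvpnpppvpnvpnvpnpppnv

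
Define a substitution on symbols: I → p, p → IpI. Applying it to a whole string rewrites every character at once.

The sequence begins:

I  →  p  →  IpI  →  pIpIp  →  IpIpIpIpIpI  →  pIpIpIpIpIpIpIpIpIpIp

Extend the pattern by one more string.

Replace each of the 21 characters of pIpIpIpIpIpIpIpIpIpIp in place — IpI p IpI p IpI p IpI p IpI p IpI p IpI p IpI p IpI p IpI p IpI — and concatenate.

IpIpIpIpIpIpIpIpIpIpIpIpIpIpIpIpIpIpIpIpIpI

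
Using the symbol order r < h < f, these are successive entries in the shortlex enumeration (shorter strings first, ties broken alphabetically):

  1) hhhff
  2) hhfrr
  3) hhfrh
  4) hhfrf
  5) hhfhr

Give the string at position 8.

hhffr

Advancing 3 positions from hhfhr through hhfhr → hhfhh → hhfhf reaches term 8.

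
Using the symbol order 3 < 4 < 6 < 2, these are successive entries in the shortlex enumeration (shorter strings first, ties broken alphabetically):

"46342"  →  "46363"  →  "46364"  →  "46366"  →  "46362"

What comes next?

46323

The successor of 46362 increments the rightmost position that isn't already 2 and resets every position after it to 3.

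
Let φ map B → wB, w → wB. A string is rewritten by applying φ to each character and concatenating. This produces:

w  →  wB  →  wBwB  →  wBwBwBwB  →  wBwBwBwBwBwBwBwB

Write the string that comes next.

Rewriting the 16 symbols of wBwBwBwBwBwBwBwB one by one yields wB wB wB wB wB wB wB wB wB wB wB wB wB wB wB wB; concatenated:

wBwBwBwBwBwBwBwBwBwBwBwBwBwBwBwB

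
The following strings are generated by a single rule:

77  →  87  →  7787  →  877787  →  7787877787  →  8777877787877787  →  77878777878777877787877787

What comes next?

Each term (from the third on) is the two preceding terms concatenated in order: term 3 = 77·87 = 7787.
So term 8 is 8777877787877787·77878777878777877787877787.

877787778787778777878777878777877787877787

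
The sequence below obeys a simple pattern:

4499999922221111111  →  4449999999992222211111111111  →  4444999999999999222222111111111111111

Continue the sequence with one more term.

4444499999999999999922222221111111111111111111

The n-th term is n+1 4's then 3n+3 9's then n+3 2's then 4n+3 1's (n = 1, 2, …).
Setting n = 4 gives 5, 15, 7, 19 characters in each block.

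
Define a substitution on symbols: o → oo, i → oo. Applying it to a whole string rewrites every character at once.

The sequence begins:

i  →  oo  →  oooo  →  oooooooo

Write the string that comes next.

Expanding oooooooo: o→oo, o→oo, o→oo, o→oo, o→oo, o→oo, o→oo, o→oo. Concatenated: oo oo oo oo oo oo oo oo.

oooooooooooooooo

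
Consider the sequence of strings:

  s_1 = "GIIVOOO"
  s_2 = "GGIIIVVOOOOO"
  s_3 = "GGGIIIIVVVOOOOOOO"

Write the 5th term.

Reading off run lengths: G runs 1, 2, 3; I runs 2, 3, 4; V runs 1, 2, 3; O runs 3, 5, 7 — each is linear in n (n = 1, 2, …).
At n = 5 the blocks have lengths 5, 6, 5, 11.

GGGGGIIIIIIVVVVVOOOOOOOOOOO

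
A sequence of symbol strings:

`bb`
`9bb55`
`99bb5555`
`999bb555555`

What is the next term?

Each term wraps the previous one in 9 on the left and 55 on the right.
Applying this once more to 999bb555555:

9999bb55555555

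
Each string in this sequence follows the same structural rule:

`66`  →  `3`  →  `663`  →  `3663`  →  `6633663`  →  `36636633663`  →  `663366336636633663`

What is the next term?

Each term (from the third on) is the two preceding terms concatenated in order: term 3 = 66·3 = 663.
Continuing: 36636633663 · 663366336636633663 gives term 8.

36636633663663366336636633663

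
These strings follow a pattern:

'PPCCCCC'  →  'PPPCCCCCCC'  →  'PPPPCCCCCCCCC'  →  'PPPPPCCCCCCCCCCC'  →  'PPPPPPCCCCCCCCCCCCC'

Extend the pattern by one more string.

Each string has the form P^{n} C^{2n+1}, where the shown terms are n = 2, 3, 4, 5, 6.
For the next term, n = 7, so the run lengths are 7, 15.

PPPPPPPCCCCCCCCCCCCCCC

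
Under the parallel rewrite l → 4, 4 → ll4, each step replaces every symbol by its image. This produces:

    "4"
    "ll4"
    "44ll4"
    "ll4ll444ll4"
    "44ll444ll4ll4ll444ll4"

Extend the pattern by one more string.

ll4ll444ll4ll4ll444ll444ll444ll4ll4ll444ll4

φ(44ll444ll4ll4ll444ll4) expands symbol-by-symbol to ll4 ll4 4 4 ll4 ll4 ll4 4 4 ll4 4 4 ll4 4 4 ll4 ll4 ll4 4 4 ll4; joining the 21 pieces gives the next term.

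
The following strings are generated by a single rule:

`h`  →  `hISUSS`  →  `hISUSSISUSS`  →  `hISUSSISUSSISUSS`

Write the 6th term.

Each term is the previous one with ISUSS appended.
From hISUSSISUSSISUSS, 2 further steps: hISUSSISUSSISUSS → hISUSSISUSSISUSSISUSS → (answer).

hISUSSISUSSISUSSISUSSISUSS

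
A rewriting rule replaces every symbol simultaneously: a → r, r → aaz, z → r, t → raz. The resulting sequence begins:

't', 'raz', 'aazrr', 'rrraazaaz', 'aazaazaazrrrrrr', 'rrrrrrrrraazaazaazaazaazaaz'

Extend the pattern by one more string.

aazaazaazaazaazaazaazaazaazrrrrrrrrrrrrrrrrrr

Applying the rule to each of the 27 symbols of rrrrrrrrraazaazaazaazaazaaz gives the pieces aaz aaz aaz aaz aaz aaz aaz aaz aaz r r r r r r r r r r r r r r r r r r, which concatenate to the answer.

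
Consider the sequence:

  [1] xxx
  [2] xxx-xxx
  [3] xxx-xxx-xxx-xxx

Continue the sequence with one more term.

xxx-xxx-xxx-xxx-xxx-xxx-xxx-xxx

Each string is two copies of the previous one joined by '-'.
So the next term is two copies of xxx-xxx-xxx-xxx with '-' between the halves.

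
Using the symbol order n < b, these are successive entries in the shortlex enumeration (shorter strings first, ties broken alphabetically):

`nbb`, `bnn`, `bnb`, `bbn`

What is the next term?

The successor of bbn increments the rightmost position that isn't already b and resets every position after it to n.

bbb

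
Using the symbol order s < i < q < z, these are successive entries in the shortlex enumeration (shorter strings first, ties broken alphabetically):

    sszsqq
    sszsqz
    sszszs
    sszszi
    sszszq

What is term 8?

sszisi

Continuing the enumeration 3 steps past sszszq: sszszq → sszszz → ssziss → (answer).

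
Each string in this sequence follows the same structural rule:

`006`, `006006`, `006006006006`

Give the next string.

006006006006006006006006

Every step duplicates the string.
So the next term is two copies of 006006006006.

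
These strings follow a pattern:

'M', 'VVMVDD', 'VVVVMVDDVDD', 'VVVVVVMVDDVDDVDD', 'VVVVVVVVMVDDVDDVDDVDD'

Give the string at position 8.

s(k+1) = VV·s(k)·VDD, so each term gains VV as a prefix and VDD as a suffix.
From VVVVVVVVMVDDVDDVDDVDD, 3 further steps: VVVVVVVVMVDDVDDVDDVDD → VVVVVVVVVVMVDDVDDVDDVDDVDD → VVVVVVVVVVVVMVDDVDDVDDVDDVDDVDD → (answer).

VVVVVVVVVVVVVVMVDDVDDVDDVDDVDDVDDVDD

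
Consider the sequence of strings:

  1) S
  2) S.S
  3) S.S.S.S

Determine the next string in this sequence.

Every step duplicates the string with '.' between the halves.
Doubling S.S.S.S with '.' between the halves:

S.S.S.S.S.S.S.S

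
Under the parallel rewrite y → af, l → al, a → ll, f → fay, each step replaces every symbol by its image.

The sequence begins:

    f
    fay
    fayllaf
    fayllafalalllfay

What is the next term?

Rewriting the 16 symbols of fayllafalalllfay one by one yields fay ll af al al ll fay ll al ll al al al fay ll af; concatenated:

fayllafalalllfayllalllalalalfayllaf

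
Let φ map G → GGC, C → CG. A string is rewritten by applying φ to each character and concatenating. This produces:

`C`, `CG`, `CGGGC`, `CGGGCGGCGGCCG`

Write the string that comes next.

Replace each of the 13 characters of CGGGCGGCGGCCG in place — CG GGC GGC GGC CG GGC GGC CG GGC GGC CG CG GGC — and concatenate.

CGGGCGGCGGCCGGGCGGCCGGGCGGCCGCGGGC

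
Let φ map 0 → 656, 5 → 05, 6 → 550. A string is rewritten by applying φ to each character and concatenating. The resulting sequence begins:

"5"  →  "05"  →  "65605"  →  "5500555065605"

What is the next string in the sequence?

φ(5500555065605) expands symbol-by-symbol to 05 05 656 656 05 05 05 656 550 05 550 656 05; joining the 13 pieces gives the next term.

05056566560505056565500555065605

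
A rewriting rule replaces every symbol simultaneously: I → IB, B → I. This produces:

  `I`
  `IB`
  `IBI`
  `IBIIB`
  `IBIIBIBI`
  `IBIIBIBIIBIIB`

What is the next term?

φ(IBIIBIBIIBIIB) expands symbol-by-symbol to IB I IB IB I IB I IB IB I IB IB I; joining the 13 pieces gives the next term.

IBIIBIBIIBIIBIBIIBIBI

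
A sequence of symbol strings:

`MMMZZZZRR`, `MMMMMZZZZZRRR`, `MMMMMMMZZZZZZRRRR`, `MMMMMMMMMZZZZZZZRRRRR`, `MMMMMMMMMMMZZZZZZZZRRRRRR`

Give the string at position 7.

Each string has the form M^{2n-1} Z^{n+2} R^{n}, where the shown terms are n = 2, 3, 4, 5, 6.
For term 7, n = 8, so the run lengths are 15, 10, 8.

MMMMMMMMMMMMMMMZZZZZZZZZZRRRRRRRR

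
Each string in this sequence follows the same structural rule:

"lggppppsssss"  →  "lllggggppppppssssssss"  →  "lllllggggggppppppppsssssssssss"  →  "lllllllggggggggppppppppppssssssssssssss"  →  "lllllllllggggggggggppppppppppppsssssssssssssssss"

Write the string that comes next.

lllllllllllggggggggggggppppppppppppppssssssssssssssssssss

Reading off run lengths: l runs 1, 3, 5, 7, 9; g runs 2, 4, 6, 8, 10; p runs 4, 6, 8, 10, 12; s runs 5, 8, 11, 14, 17 — each is linear in n (n = 1, 2, …).
Setting n = 6 gives 11, 12, 14, 20 characters in each block.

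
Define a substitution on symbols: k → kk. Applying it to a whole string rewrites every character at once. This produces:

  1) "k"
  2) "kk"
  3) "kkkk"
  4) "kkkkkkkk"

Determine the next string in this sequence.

kkkkkkkkkkkkkkkk

Apply φ to kkkkkkkk symbol by symbol: k→kk, k→kk, k→kk, k→kk, k→kk, k→kk, k→kk, k→kk; joined: kk kk kk kk kk kk kk kk.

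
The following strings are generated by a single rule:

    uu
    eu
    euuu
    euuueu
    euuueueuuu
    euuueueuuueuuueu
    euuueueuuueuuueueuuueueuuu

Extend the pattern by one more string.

euuueueuuueuuueueuuueueuuueuuueueuuueuuueu

This is a Fibonacci-style word recurrence s(k) = s(k−1)·s(k−2): e.g. eu·uu = euuu.
So term 8 is euuueueuuueuuueueuuueueuuu·euuueueuuueuuueu.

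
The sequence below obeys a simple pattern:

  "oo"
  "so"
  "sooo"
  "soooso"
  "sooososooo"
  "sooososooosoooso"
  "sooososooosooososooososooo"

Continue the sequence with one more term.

Each term (from the third on) is the previous term followed by the one before it: term 3 = so·oo = sooo.
The next term joins sooososooosooososooososooo and sooososooosoooso.

sooososooosooososooososooosooososooosoooso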